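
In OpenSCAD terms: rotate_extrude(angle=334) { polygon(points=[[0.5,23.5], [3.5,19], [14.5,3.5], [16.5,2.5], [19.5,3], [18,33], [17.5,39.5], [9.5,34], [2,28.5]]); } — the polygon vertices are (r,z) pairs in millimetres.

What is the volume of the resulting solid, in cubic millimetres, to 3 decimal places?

Profile (r,z), 9 vertices: (0.5,23.5) (3.5,19) (14.5,3.5) (16.5,2.5) (19.5,3) (18,33) (17.5,39.5) (9.5,34) (2,28.5)
edge 0: (0.5,23.5)→(3.5,19)  cross = 0.5·19 − 3.5·23.5 = -72.7500; (r_i+r_j)·cross = 4·-72.7500 = -291.0000
edge 1: (3.5,19)→(14.5,3.5)  cross = 3.5·3.5 − 14.5·19 = -263.2500; (r_i+r_j)·cross = 18·-263.2500 = -4738.5000
edge 2: (14.5,3.5)→(16.5,2.5)  cross = 14.5·2.5 − 16.5·3.5 = -21.5000; (r_i+r_j)·cross = 31·-21.5000 = -666.5000
edge 3: (16.5,2.5)→(19.5,3)  cross = 16.5·3 − 19.5·2.5 = 0.7500; (r_i+r_j)·cross = 36·0.7500 = 27.0000
edge 4: (19.5,3)→(18,33)  cross = 19.5·33 − 18·3 = 589.5000; (r_i+r_j)·cross = 37.5·589.5000 = 22106.2500
edge 5: (18,33)→(17.5,39.5)  cross = 18·39.5 − 17.5·33 = 133.5000; (r_i+r_j)·cross = 35.5·133.5000 = 4739.2500
edge 6: (17.5,39.5)→(9.5,34)  cross = 17.5·34 − 9.5·39.5 = 219.7500; (r_i+r_j)·cross = 27·219.7500 = 5933.2500
edge 7: (9.5,34)→(2,28.5)  cross = 9.5·28.5 − 2·34 = 202.7500; (r_i+r_j)·cross = 11.5·202.7500 = 2331.6250
edge 8: (2,28.5)→(0.5,23.5)  cross = 2·23.5 − 0.5·28.5 = 32.7500; (r_i+r_j)·cross = 2.5·32.7500 = 81.8750
Σcross = 821.5000 → A = |Σcross|/2 = 410.7500 mm²
Σ(r_i+r_j)·cross = 29523.2500 → first moment M = |Σ|/6 = 4920.5417
R_c = M/A = 4920.5417/410.7500 = 11.9794 mm
θ = 334° = 5.829400 rad
V = θ·R_c·A = 5.829400·11.9794·410.7500 = 28683.804 mm³

Volume = 28683.804 mm³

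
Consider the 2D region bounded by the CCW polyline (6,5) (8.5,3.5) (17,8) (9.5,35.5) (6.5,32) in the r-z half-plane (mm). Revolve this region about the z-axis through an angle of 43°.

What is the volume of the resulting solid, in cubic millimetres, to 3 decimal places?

Volume = 1633.820 mm³

Profile (r,z), 5 vertices: (6,5) (8.5,3.5) (17,8) (9.5,35.5) (6.5,32)
edge 0: (6,5)→(8.5,3.5)  cross = 6·3.5 − 8.5·5 = -21.5000; (r_i+r_j)·cross = 14.5·-21.5000 = -311.7500
edge 1: (8.5,3.5)→(17,8)  cross = 8.5·8 − 17·3.5 = 8.5000; (r_i+r_j)·cross = 25.5·8.5000 = 216.7500
edge 2: (17,8)→(9.5,35.5)  cross = 17·35.5 − 9.5·8 = 527.5000; (r_i+r_j)·cross = 26.5·527.5000 = 13978.7500
edge 3: (9.5,35.5)→(6.5,32)  cross = 9.5·32 − 6.5·35.5 = 73.2500; (r_i+r_j)·cross = 16·73.2500 = 1172.0000
edge 4: (6.5,32)→(6,5)  cross = 6.5·5 − 6·32 = -159.5000; (r_i+r_j)·cross = 12.5·-159.5000 = -1993.7500
Σcross = 428.2500 → A = |Σcross|/2 = 214.1250 mm²
Σ(r_i+r_j)·cross = 13062.0000 → first moment M = |Σ|/6 = 2177.0000
R_c = M/A = 2177.0000/214.1250 = 10.1670 mm
θ = 43° = 0.750492 rad
V = θ·R_c·A = 0.750492·10.1670·214.1250 = 1633.820 mm³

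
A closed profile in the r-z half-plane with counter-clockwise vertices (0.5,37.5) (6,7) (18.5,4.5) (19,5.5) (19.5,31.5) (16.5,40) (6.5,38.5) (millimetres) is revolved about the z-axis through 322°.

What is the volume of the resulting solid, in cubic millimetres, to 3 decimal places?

Volume = 32916.809 mm³

Profile (r,z), 7 vertices: (0.5,37.5) (6,7) (18.5,4.5) (19,5.5) (19.5,31.5) (16.5,40) (6.5,38.5)
edge 0: (0.5,37.5)→(6,7)  cross = 0.5·7 − 6·37.5 = -221.5000; (r_i+r_j)·cross = 6.5·-221.5000 = -1439.7500
edge 1: (6,7)→(18.5,4.5)  cross = 6·4.5 − 18.5·7 = -102.5000; (r_i+r_j)·cross = 24.5·-102.5000 = -2511.2500
edge 2: (18.5,4.5)→(19,5.5)  cross = 18.5·5.5 − 19·4.5 = 16.2500; (r_i+r_j)·cross = 37.5·16.2500 = 609.3750
edge 3: (19,5.5)→(19.5,31.5)  cross = 19·31.5 − 19.5·5.5 = 491.2500; (r_i+r_j)·cross = 38.5·491.2500 = 18913.1250
edge 4: (19.5,31.5)→(16.5,40)  cross = 19.5·40 − 16.5·31.5 = 260.2500; (r_i+r_j)·cross = 36·260.2500 = 9369.0000
edge 5: (16.5,40)→(6.5,38.5)  cross = 16.5·38.5 − 6.5·40 = 375.2500; (r_i+r_j)·cross = 23·375.2500 = 8630.7500
edge 6: (6.5,38.5)→(0.5,37.5)  cross = 6.5·37.5 − 0.5·38.5 = 224.5000; (r_i+r_j)·cross = 7·224.5000 = 1571.5000
Σcross = 1043.5000 → A = |Σcross|/2 = 521.7500 mm²
Σ(r_i+r_j)·cross = 35142.7500 → first moment M = |Σ|/6 = 5857.1250
R_c = M/A = 5857.1250/521.7500 = 11.2259 mm
θ = 322° = 5.619960 rad
V = θ·R_c·A = 5.619960·11.2259·521.7500 = 32916.809 mm³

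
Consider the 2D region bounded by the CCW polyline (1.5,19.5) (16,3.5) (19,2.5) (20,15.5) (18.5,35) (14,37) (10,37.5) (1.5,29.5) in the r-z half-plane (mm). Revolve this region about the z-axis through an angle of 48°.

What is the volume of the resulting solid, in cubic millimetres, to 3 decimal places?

Volume = 4452.946 mm³

Profile (r,z), 8 vertices: (1.5,19.5) (16,3.5) (19,2.5) (20,15.5) (18.5,35) (14,37) (10,37.5) (1.5,29.5)
edge 0: (1.5,19.5)→(16,3.5)  cross = 1.5·3.5 − 16·19.5 = -306.7500; (r_i+r_j)·cross = 17.5·-306.7500 = -5368.1250
edge 1: (16,3.5)→(19,2.5)  cross = 16·2.5 − 19·3.5 = -26.5000; (r_i+r_j)·cross = 35·-26.5000 = -927.5000
edge 2: (19,2.5)→(20,15.5)  cross = 19·15.5 − 20·2.5 = 244.5000; (r_i+r_j)·cross = 39·244.5000 = 9535.5000
edge 3: (20,15.5)→(18.5,35)  cross = 20·35 − 18.5·15.5 = 413.2500; (r_i+r_j)·cross = 38.5·413.2500 = 15910.1250
edge 4: (18.5,35)→(14,37)  cross = 18.5·37 − 14·35 = 194.5000; (r_i+r_j)·cross = 32.5·194.5000 = 6321.2500
edge 5: (14,37)→(10,37.5)  cross = 14·37.5 − 10·37 = 155.0000; (r_i+r_j)·cross = 24·155.0000 = 3720.0000
edge 6: (10,37.5)→(1.5,29.5)  cross = 10·29.5 − 1.5·37.5 = 238.7500; (r_i+r_j)·cross = 11.5·238.7500 = 2745.6250
edge 7: (1.5,29.5)→(1.5,19.5)  cross = 1.5·19.5 − 1.5·29.5 = -15.0000; (r_i+r_j)·cross = 3·-15.0000 = -45.0000
Σcross = 897.7500 → A = |Σcross|/2 = 448.8750 mm²
Σ(r_i+r_j)·cross = 31891.8750 → first moment M = |Σ|/6 = 5315.3125
R_c = M/A = 5315.3125/448.8750 = 11.8414 mm
θ = 48° = 0.837758 rad
V = θ·R_c·A = 0.837758·11.8414·448.8750 = 4452.946 mm³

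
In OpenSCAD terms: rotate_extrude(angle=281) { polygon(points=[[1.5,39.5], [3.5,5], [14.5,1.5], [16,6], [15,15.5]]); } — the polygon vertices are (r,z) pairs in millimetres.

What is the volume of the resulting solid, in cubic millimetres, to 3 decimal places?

Profile (r,z), 5 vertices: (1.5,39.5) (3.5,5) (14.5,1.5) (16,6) (15,15.5)
edge 0: (1.5,39.5)→(3.5,5)  cross = 1.5·5 − 3.5·39.5 = -130.7500; (r_i+r_j)·cross = 5·-130.7500 = -653.7500
edge 1: (3.5,5)→(14.5,1.5)  cross = 3.5·1.5 − 14.5·5 = -67.2500; (r_i+r_j)·cross = 18·-67.2500 = -1210.5000
edge 2: (14.5,1.5)→(16,6)  cross = 14.5·6 − 16·1.5 = 63.0000; (r_i+r_j)·cross = 30.5·63.0000 = 1921.5000
edge 3: (16,6)→(15,15.5)  cross = 16·15.5 − 15·6 = 158.0000; (r_i+r_j)·cross = 31·158.0000 = 4898.0000
edge 4: (15,15.5)→(1.5,39.5)  cross = 15·39.5 − 1.5·15.5 = 569.2500; (r_i+r_j)·cross = 16.5·569.2500 = 9392.6250
Σcross = 592.2500 → A = |Σcross|/2 = 296.1250 mm²
Σ(r_i+r_j)·cross = 14347.8750 → first moment M = |Σ|/6 = 2391.3125
R_c = M/A = 2391.3125/296.1250 = 8.0753 mm
θ = 281° = 4.904375 rad
V = θ·R_c·A = 4.904375·8.0753·296.1250 = 11727.894 mm³

Volume = 11727.894 mm³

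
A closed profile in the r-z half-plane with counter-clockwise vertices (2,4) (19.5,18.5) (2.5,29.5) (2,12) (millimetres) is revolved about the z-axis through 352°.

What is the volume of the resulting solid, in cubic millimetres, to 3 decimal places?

Volume = 10814.712 mm³

Profile (r,z), 4 vertices: (2,4) (19.5,18.5) (2.5,29.5) (2,12)
edge 0: (2,4)→(19.5,18.5)  cross = 2·18.5 − 19.5·4 = -41.0000; (r_i+r_j)·cross = 21.5·-41.0000 = -881.5000
edge 1: (19.5,18.5)→(2.5,29.5)  cross = 19.5·29.5 − 2.5·18.5 = 529.0000; (r_i+r_j)·cross = 22·529.0000 = 11638.0000
edge 2: (2.5,29.5)→(2,12)  cross = 2.5·12 − 2·29.5 = -29.0000; (r_i+r_j)·cross = 4.5·-29.0000 = -130.5000
edge 3: (2,12)→(2,4)  cross = 2·4 − 2·12 = -16.0000; (r_i+r_j)·cross = 4·-16.0000 = -64.0000
Σcross = 443.0000 → A = |Σcross|/2 = 221.5000 mm²
Σ(r_i+r_j)·cross = 10562.0000 → first moment M = |Σ|/6 = 1760.3333
R_c = M/A = 1760.3333/221.5000 = 7.9473 mm
θ = 352° = 6.143559 rad
V = θ·R_c·A = 6.143559·7.9473·221.5000 = 10814.712 mm³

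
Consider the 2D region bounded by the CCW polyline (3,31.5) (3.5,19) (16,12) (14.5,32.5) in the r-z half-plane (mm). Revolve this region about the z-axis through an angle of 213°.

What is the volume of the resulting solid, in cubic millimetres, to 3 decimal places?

Volume = 7053.899 mm³

Profile (r,z), 4 vertices: (3,31.5) (3.5,19) (16,12) (14.5,32.5)
edge 0: (3,31.5)→(3.5,19)  cross = 3·19 − 3.5·31.5 = -53.2500; (r_i+r_j)·cross = 6.5·-53.2500 = -346.1250
edge 1: (3.5,19)→(16,12)  cross = 3.5·12 − 16·19 = -262.0000; (r_i+r_j)·cross = 19.5·-262.0000 = -5109.0000
edge 2: (16,12)→(14.5,32.5)  cross = 16·32.5 − 14.5·12 = 346.0000; (r_i+r_j)·cross = 30.5·346.0000 = 10553.0000
edge 3: (14.5,32.5)→(3,31.5)  cross = 14.5·31.5 − 3·32.5 = 359.2500; (r_i+r_j)·cross = 17.5·359.2500 = 6286.8750
Σcross = 390.0000 → A = |Σcross|/2 = 195.0000 mm²
Σ(r_i+r_j)·cross = 11384.7500 → first moment M = |Σ|/6 = 1897.4583
R_c = M/A = 1897.4583/195.0000 = 9.7306 mm
θ = 213° = 3.717551 rad
V = θ·R_c·A = 3.717551·9.7306·195.0000 = 7053.899 mm³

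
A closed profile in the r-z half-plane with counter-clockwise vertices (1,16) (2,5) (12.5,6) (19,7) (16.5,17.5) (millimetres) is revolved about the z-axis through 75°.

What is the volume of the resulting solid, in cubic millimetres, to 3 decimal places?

Profile (r,z), 5 vertices: (1,16) (2,5) (12.5,6) (19,7) (16.5,17.5)
edge 0: (1,16)→(2,5)  cross = 1·5 − 2·16 = -27.0000; (r_i+r_j)·cross = 3·-27.0000 = -81.0000
edge 1: (2,5)→(12.5,6)  cross = 2·6 − 12.5·5 = -50.5000; (r_i+r_j)·cross = 14.5·-50.5000 = -732.2500
edge 2: (12.5,6)→(19,7)  cross = 12.5·7 − 19·6 = -26.5000; (r_i+r_j)·cross = 31.5·-26.5000 = -834.7500
edge 3: (19,7)→(16.5,17.5)  cross = 19·17.5 − 16.5·7 = 217.0000; (r_i+r_j)·cross = 35.5·217.0000 = 7703.5000
edge 4: (16.5,17.5)→(1,16)  cross = 16.5·16 − 1·17.5 = 246.5000; (r_i+r_j)·cross = 17.5·246.5000 = 4313.7500
Σcross = 359.5000 → A = |Σcross|/2 = 179.7500 mm²
Σ(r_i+r_j)·cross = 10369.2500 → first moment M = |Σ|/6 = 1728.2083
R_c = M/A = 1728.2083/179.7500 = 9.6145 mm
θ = 75° = 1.308997 rad
V = θ·R_c·A = 1.308997·9.6145·179.7500 = 2262.219 mm³

Volume = 2262.219 mm³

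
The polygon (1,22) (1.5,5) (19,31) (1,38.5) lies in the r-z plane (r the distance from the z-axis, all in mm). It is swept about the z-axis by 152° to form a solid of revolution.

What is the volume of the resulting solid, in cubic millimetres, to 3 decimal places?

Profile (r,z), 4 vertices: (1,22) (1.5,5) (19,31) (1,38.5)
edge 0: (1,22)→(1.5,5)  cross = 1·5 − 1.5·22 = -28.0000; (r_i+r_j)·cross = 2.5·-28.0000 = -70.0000
edge 1: (1.5,5)→(19,31)  cross = 1.5·31 − 19·5 = -48.5000; (r_i+r_j)·cross = 20.5·-48.5000 = -994.2500
edge 2: (19,31)→(1,38.5)  cross = 19·38.5 − 1·31 = 700.5000; (r_i+r_j)·cross = 20·700.5000 = 14010.0000
edge 3: (1,38.5)→(1,22)  cross = 1·22 − 1·38.5 = -16.5000; (r_i+r_j)·cross = 2·-16.5000 = -33.0000
Σcross = 607.5000 → A = |Σcross|/2 = 303.7500 mm²
Σ(r_i+r_j)·cross = 12912.7500 → first moment M = |Σ|/6 = 2152.1250
R_c = M/A = 2152.1250/303.7500 = 7.0852 mm
θ = 152° = 2.652900 rad
V = θ·R_c·A = 2.652900·7.0852·303.7500 = 5709.373 mm³

Volume = 5709.373 mm³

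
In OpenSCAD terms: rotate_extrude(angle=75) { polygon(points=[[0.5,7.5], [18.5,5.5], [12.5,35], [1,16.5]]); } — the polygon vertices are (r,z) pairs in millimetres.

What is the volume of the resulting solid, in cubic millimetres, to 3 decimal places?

Volume = 3854.560 mm³

Profile (r,z), 4 vertices: (0.5,7.5) (18.5,5.5) (12.5,35) (1,16.5)
edge 0: (0.5,7.5)→(18.5,5.5)  cross = 0.5·5.5 − 18.5·7.5 = -136.0000; (r_i+r_j)·cross = 19·-136.0000 = -2584.0000
edge 1: (18.5,5.5)→(12.5,35)  cross = 18.5·35 − 12.5·5.5 = 578.7500; (r_i+r_j)·cross = 31·578.7500 = 17941.2500
edge 2: (12.5,35)→(1,16.5)  cross = 12.5·16.5 − 1·35 = 171.2500; (r_i+r_j)·cross = 13.5·171.2500 = 2311.8750
edge 3: (1,16.5)→(0.5,7.5)  cross = 1·7.5 − 0.5·16.5 = -0.7500; (r_i+r_j)·cross = 1.5·-0.7500 = -1.1250
Σcross = 613.2500 → A = |Σcross|/2 = 306.6250 mm²
Σ(r_i+r_j)·cross = 17668.0000 → first moment M = |Σ|/6 = 2944.6667
R_c = M/A = 2944.6667/306.6250 = 9.6035 mm
θ = 75° = 1.308997 rad
V = θ·R_c·A = 1.308997·9.6035·306.6250 = 3854.560 mm³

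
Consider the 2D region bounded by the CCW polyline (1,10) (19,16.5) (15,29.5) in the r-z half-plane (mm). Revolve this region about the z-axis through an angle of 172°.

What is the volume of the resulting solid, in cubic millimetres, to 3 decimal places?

Volume = 4552.982 mm³

Profile (r,z), 3 vertices: (1,10) (19,16.5) (15,29.5)
edge 0: (1,10)→(19,16.5)  cross = 1·16.5 − 19·10 = -173.5000; (r_i+r_j)·cross = 20·-173.5000 = -3470.0000
edge 1: (19,16.5)→(15,29.5)  cross = 19·29.5 − 15·16.5 = 313.0000; (r_i+r_j)·cross = 34·313.0000 = 10642.0000
edge 2: (15,29.5)→(1,10)  cross = 15·10 − 1·29.5 = 120.5000; (r_i+r_j)·cross = 16·120.5000 = 1928.0000
Σcross = 260.0000 → A = |Σcross|/2 = 130.0000 mm²
Σ(r_i+r_j)·cross = 9100.0000 → first moment M = |Σ|/6 = 1516.6667
R_c = M/A = 1516.6667/130.0000 = 11.6667 mm
θ = 172° = 3.001966 rad
V = θ·R_c·A = 3.001966·11.6667·130.0000 = 4552.982 mm³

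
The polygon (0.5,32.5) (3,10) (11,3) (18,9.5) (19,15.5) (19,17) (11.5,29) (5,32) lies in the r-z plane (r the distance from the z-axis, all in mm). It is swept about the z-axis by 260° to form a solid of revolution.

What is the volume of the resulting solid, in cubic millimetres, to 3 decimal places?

Profile (r,z), 8 vertices: (0.5,32.5) (3,10) (11,3) (18,9.5) (19,15.5) (19,17) (11.5,29) (5,32)
edge 0: (0.5,32.5)→(3,10)  cross = 0.5·10 − 3·32.5 = -92.5000; (r_i+r_j)·cross = 3.5·-92.5000 = -323.7500
edge 1: (3,10)→(11,3)  cross = 3·3 − 11·10 = -101.0000; (r_i+r_j)·cross = 14·-101.0000 = -1414.0000
edge 2: (11,3)→(18,9.5)  cross = 11·9.5 − 18·3 = 50.5000; (r_i+r_j)·cross = 29·50.5000 = 1464.5000
edge 3: (18,9.5)→(19,15.5)  cross = 18·15.5 − 19·9.5 = 98.5000; (r_i+r_j)·cross = 37·98.5000 = 3644.5000
edge 4: (19,15.5)→(19,17)  cross = 19·17 − 19·15.5 = 28.5000; (r_i+r_j)·cross = 38·28.5000 = 1083.0000
edge 5: (19,17)→(11.5,29)  cross = 19·29 − 11.5·17 = 355.5000; (r_i+r_j)·cross = 30.5·355.5000 = 10842.7500
edge 6: (11.5,29)→(5,32)  cross = 11.5·32 − 5·29 = 223.0000; (r_i+r_j)·cross = 16.5·223.0000 = 3679.5000
edge 7: (5,32)→(0.5,32.5)  cross = 5·32.5 − 0.5·32 = 146.5000; (r_i+r_j)·cross = 5.5·146.5000 = 805.7500
Σcross = 709.0000 → A = |Σcross|/2 = 354.5000 mm²
Σ(r_i+r_j)·cross = 19782.2500 → first moment M = |Σ|/6 = 3297.0417
R_c = M/A = 3297.0417/354.5000 = 9.3005 mm
θ = 260° = 4.537856 rad
V = θ·R_c·A = 4.537856·9.3005·354.5000 = 14961.500 mm³

Volume = 14961.500 mm³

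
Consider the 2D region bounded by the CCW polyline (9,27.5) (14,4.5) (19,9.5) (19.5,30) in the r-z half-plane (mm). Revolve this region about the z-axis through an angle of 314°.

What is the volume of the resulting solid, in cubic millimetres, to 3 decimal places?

Volume = 14655.326 mm³

Profile (r,z), 4 vertices: (9,27.5) (14,4.5) (19,9.5) (19.5,30)
edge 0: (9,27.5)→(14,4.5)  cross = 9·4.5 − 14·27.5 = -344.5000; (r_i+r_j)·cross = 23·-344.5000 = -7923.5000
edge 1: (14,4.5)→(19,9.5)  cross = 14·9.5 − 19·4.5 = 47.5000; (r_i+r_j)·cross = 33·47.5000 = 1567.5000
edge 2: (19,9.5)→(19.5,30)  cross = 19·30 − 19.5·9.5 = 384.7500; (r_i+r_j)·cross = 38.5·384.7500 = 14812.8750
edge 3: (19.5,30)→(9,27.5)  cross = 19.5·27.5 − 9·30 = 266.2500; (r_i+r_j)·cross = 28.5·266.2500 = 7588.1250
Σcross = 354.0000 → A = |Σcross|/2 = 177.0000 mm²
Σ(r_i+r_j)·cross = 16045.0000 → first moment M = |Σ|/6 = 2674.1667
R_c = M/A = 2674.1667/177.0000 = 15.1083 mm
θ = 314° = 5.480334 rad
V = θ·R_c·A = 5.480334·15.1083·177.0000 = 14655.326 mm³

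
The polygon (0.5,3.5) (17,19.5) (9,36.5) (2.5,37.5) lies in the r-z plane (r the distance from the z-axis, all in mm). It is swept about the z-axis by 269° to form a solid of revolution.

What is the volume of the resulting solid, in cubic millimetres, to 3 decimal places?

Volume = 10564.583 mm³

Profile (r,z), 4 vertices: (0.5,3.5) (17,19.5) (9,36.5) (2.5,37.5)
edge 0: (0.5,3.5)→(17,19.5)  cross = 0.5·19.5 − 17·3.5 = -49.7500; (r_i+r_j)·cross = 17.5·-49.7500 = -870.6250
edge 1: (17,19.5)→(9,36.5)  cross = 17·36.5 − 9·19.5 = 445.0000; (r_i+r_j)·cross = 26·445.0000 = 11570.0000
edge 2: (9,36.5)→(2.5,37.5)  cross = 9·37.5 − 2.5·36.5 = 246.2500; (r_i+r_j)·cross = 11.5·246.2500 = 2831.8750
edge 3: (2.5,37.5)→(0.5,3.5)  cross = 2.5·3.5 − 0.5·37.5 = -10.0000; (r_i+r_j)·cross = 3·-10.0000 = -30.0000
Σcross = 631.5000 → A = |Σcross|/2 = 315.7500 mm²
Σ(r_i+r_j)·cross = 13501.2500 → first moment M = |Σ|/6 = 2250.2083
R_c = M/A = 2250.2083/315.7500 = 7.1266 mm
θ = 269° = 4.694936 rad
V = θ·R_c·A = 4.694936·7.1266·315.7500 = 10564.583 mm³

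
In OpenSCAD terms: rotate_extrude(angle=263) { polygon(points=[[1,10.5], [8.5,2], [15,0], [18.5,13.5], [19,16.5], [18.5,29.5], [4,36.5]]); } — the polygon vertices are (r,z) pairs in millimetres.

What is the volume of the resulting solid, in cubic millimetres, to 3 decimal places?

Volume = 22350.909 mm³

Profile (r,z), 7 vertices: (1,10.5) (8.5,2) (15,0) (18.5,13.5) (19,16.5) (18.5,29.5) (4,36.5)
edge 0: (1,10.5)→(8.5,2)  cross = 1·2 − 8.5·10.5 = -87.2500; (r_i+r_j)·cross = 9.5·-87.2500 = -828.8750
edge 1: (8.5,2)→(15,0)  cross = 8.5·0 − 15·2 = -30.0000; (r_i+r_j)·cross = 23.5·-30.0000 = -705.0000
edge 2: (15,0)→(18.5,13.5)  cross = 15·13.5 − 18.5·0 = 202.5000; (r_i+r_j)·cross = 33.5·202.5000 = 6783.7500
edge 3: (18.5,13.5)→(19,16.5)  cross = 18.5·16.5 − 19·13.5 = 48.7500; (r_i+r_j)·cross = 37.5·48.7500 = 1828.1250
edge 4: (19,16.5)→(18.5,29.5)  cross = 19·29.5 − 18.5·16.5 = 255.2500; (r_i+r_j)·cross = 37.5·255.2500 = 9571.8750
edge 5: (18.5,29.5)→(4,36.5)  cross = 18.5·36.5 − 4·29.5 = 557.2500; (r_i+r_j)·cross = 22.5·557.2500 = 12538.1250
edge 6: (4,36.5)→(1,10.5)  cross = 4·10.5 − 1·36.5 = 5.5000; (r_i+r_j)·cross = 5·5.5000 = 27.5000
Σcross = 952.0000 → A = |Σcross|/2 = 476.0000 mm²
Σ(r_i+r_j)·cross = 29215.5000 → first moment M = |Σ|/6 = 4869.2500
R_c = M/A = 4869.2500/476.0000 = 10.2295 mm
θ = 263° = 4.590216 rad
V = θ·R_c·A = 4.590216·10.2295·476.0000 = 22350.909 mm³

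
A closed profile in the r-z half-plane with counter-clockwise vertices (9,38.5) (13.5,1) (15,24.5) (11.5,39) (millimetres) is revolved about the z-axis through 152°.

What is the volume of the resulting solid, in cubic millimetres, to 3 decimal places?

Profile (r,z), 4 vertices: (9,38.5) (13.5,1) (15,24.5) (11.5,39)
edge 0: (9,38.5)→(13.5,1)  cross = 9·1 − 13.5·38.5 = -510.7500; (r_i+r_j)·cross = 22.5·-510.7500 = -11491.8750
edge 1: (13.5,1)→(15,24.5)  cross = 13.5·24.5 − 15·1 = 315.7500; (r_i+r_j)·cross = 28.5·315.7500 = 8998.8750
edge 2: (15,24.5)→(11.5,39)  cross = 15·39 − 11.5·24.5 = 303.2500; (r_i+r_j)·cross = 26.5·303.2500 = 8036.1250
edge 3: (11.5,39)→(9,38.5)  cross = 11.5·38.5 − 9·39 = 91.7500; (r_i+r_j)·cross = 20.5·91.7500 = 1880.8750
Σcross = 200.0000 → A = |Σcross|/2 = 100.0000 mm²
Σ(r_i+r_j)·cross = 7424.0000 → first moment M = |Σ|/6 = 1237.3333
R_c = M/A = 1237.3333/100.0000 = 12.3733 mm
θ = 152° = 2.652900 rad
V = θ·R_c·A = 2.652900·12.3733·100.0000 = 3282.522 mm³

Volume = 3282.522 mm³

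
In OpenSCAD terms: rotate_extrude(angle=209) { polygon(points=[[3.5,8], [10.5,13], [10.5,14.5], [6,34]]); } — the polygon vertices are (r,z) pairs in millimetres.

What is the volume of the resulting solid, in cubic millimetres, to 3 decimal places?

Profile (r,z), 4 vertices: (3.5,8) (10.5,13) (10.5,14.5) (6,34)
edge 0: (3.5,8)→(10.5,13)  cross = 3.5·13 − 10.5·8 = -38.5000; (r_i+r_j)·cross = 14·-38.5000 = -539.0000
edge 1: (10.5,13)→(10.5,14.5)  cross = 10.5·14.5 − 10.5·13 = 15.7500; (r_i+r_j)·cross = 21·15.7500 = 330.7500
edge 2: (10.5,14.5)→(6,34)  cross = 10.5·34 − 6·14.5 = 270.0000; (r_i+r_j)·cross = 16.5·270.0000 = 4455.0000
edge 3: (6,34)→(3.5,8)  cross = 6·8 − 3.5·34 = -71.0000; (r_i+r_j)·cross = 9.5·-71.0000 = -674.5000
Σcross = 176.2500 → A = |Σcross|/2 = 88.1250 mm²
Σ(r_i+r_j)·cross = 3572.2500 → first moment M = |Σ|/6 = 595.3750
R_c = M/A = 595.3750/88.1250 = 6.7560 mm
θ = 209° = 3.647738 rad
V = θ·R_c·A = 3.647738·6.7560·88.1250 = 2171.772 mm³

Volume = 2171.772 mm³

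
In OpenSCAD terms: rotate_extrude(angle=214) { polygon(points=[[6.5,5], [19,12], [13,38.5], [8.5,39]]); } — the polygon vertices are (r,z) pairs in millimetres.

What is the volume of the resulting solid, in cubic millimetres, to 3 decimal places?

Volume = 11629.637 mm³

Profile (r,z), 4 vertices: (6.5,5) (19,12) (13,38.5) (8.5,39)
edge 0: (6.5,5)→(19,12)  cross = 6.5·12 − 19·5 = -17.0000; (r_i+r_j)·cross = 25.5·-17.0000 = -433.5000
edge 1: (19,12)→(13,38.5)  cross = 19·38.5 − 13·12 = 575.5000; (r_i+r_j)·cross = 32·575.5000 = 18416.0000
edge 2: (13,38.5)→(8.5,39)  cross = 13·39 − 8.5·38.5 = 179.7500; (r_i+r_j)·cross = 21.5·179.7500 = 3864.6250
edge 3: (8.5,39)→(6.5,5)  cross = 8.5·5 − 6.5·39 = -211.0000; (r_i+r_j)·cross = 15·-211.0000 = -3165.0000
Σcross = 527.2500 → A = |Σcross|/2 = 263.6250 mm²
Σ(r_i+r_j)·cross = 18682.1250 → first moment M = |Σ|/6 = 3113.6875
R_c = M/A = 3113.6875/263.6250 = 11.8110 mm
θ = 214° = 3.735005 rad
V = θ·R_c·A = 3.735005·11.8110·263.6250 = 11629.637 mm³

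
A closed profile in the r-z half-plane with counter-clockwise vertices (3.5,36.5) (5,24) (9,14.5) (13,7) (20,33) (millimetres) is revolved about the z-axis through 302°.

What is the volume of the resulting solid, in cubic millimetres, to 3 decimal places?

Volume = 16138.161 mm³

Profile (r,z), 5 vertices: (3.5,36.5) (5,24) (9,14.5) (13,7) (20,33)
edge 0: (3.5,36.5)→(5,24)  cross = 3.5·24 − 5·36.5 = -98.5000; (r_i+r_j)·cross = 8.5·-98.5000 = -837.2500
edge 1: (5,24)→(9,14.5)  cross = 5·14.5 − 9·24 = -143.5000; (r_i+r_j)·cross = 14·-143.5000 = -2009.0000
edge 2: (9,14.5)→(13,7)  cross = 9·7 − 13·14.5 = -125.5000; (r_i+r_j)·cross = 22·-125.5000 = -2761.0000
edge 3: (13,7)→(20,33)  cross = 13·33 − 20·7 = 289.0000; (r_i+r_j)·cross = 33·289.0000 = 9537.0000
edge 4: (20,33)→(3.5,36.5)  cross = 20·36.5 − 3.5·33 = 614.5000; (r_i+r_j)·cross = 23.5·614.5000 = 14440.7500
Σcross = 536.0000 → A = |Σcross|/2 = 268.0000 mm²
Σ(r_i+r_j)·cross = 18370.5000 → first moment M = |Σ|/6 = 3061.7500
R_c = M/A = 3061.7500/268.0000 = 11.4244 mm
θ = 302° = 5.270894 rad
V = θ·R_c·A = 5.270894·11.4244·268.0000 = 16138.161 mm³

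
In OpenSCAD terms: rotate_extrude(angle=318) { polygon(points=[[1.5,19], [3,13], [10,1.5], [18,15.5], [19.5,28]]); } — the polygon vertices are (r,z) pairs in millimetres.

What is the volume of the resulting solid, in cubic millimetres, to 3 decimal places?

Profile (r,z), 5 vertices: (1.5,19) (3,13) (10,1.5) (18,15.5) (19.5,28)
edge 0: (1.5,19)→(3,13)  cross = 1.5·13 − 3·19 = -37.5000; (r_i+r_j)·cross = 4.5·-37.5000 = -168.7500
edge 1: (3,13)→(10,1.5)  cross = 3·1.5 − 10·13 = -125.5000; (r_i+r_j)·cross = 13·-125.5000 = -1631.5000
edge 2: (10,1.5)→(18,15.5)  cross = 10·15.5 − 18·1.5 = 128.0000; (r_i+r_j)·cross = 28·128.0000 = 3584.0000
edge 3: (18,15.5)→(19.5,28)  cross = 18·28 − 19.5·15.5 = 201.7500; (r_i+r_j)·cross = 37.5·201.7500 = 7565.6250
edge 4: (19.5,28)→(1.5,19)  cross = 19.5·19 − 1.5·28 = 328.5000; (r_i+r_j)·cross = 21·328.5000 = 6898.5000
Σcross = 495.2500 → A = |Σcross|/2 = 247.6250 mm²
Σ(r_i+r_j)·cross = 16247.8750 → first moment M = |Σ|/6 = 2707.9792
R_c = M/A = 2707.9792/247.6250 = 10.9358 mm
θ = 318° = 5.550147 rad
V = θ·R_c·A = 5.550147·10.9358·247.6250 = 15029.683 mm³

Volume = 15029.683 mm³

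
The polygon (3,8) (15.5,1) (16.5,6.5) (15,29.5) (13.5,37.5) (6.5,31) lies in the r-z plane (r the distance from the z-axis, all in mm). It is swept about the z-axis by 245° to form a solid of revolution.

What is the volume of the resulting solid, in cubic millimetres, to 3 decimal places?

Volume = 14613.780 mm³

Profile (r,z), 6 vertices: (3,8) (15.5,1) (16.5,6.5) (15,29.5) (13.5,37.5) (6.5,31)
edge 0: (3,8)→(15.5,1)  cross = 3·1 − 15.5·8 = -121.0000; (r_i+r_j)·cross = 18.5·-121.0000 = -2238.5000
edge 1: (15.5,1)→(16.5,6.5)  cross = 15.5·6.5 − 16.5·1 = 84.2500; (r_i+r_j)·cross = 32·84.2500 = 2696.0000
edge 2: (16.5,6.5)→(15,29.5)  cross = 16.5·29.5 − 15·6.5 = 389.2500; (r_i+r_j)·cross = 31.5·389.2500 = 12261.3750
edge 3: (15,29.5)→(13.5,37.5)  cross = 15·37.5 − 13.5·29.5 = 164.2500; (r_i+r_j)·cross = 28.5·164.2500 = 4681.1250
edge 4: (13.5,37.5)→(6.5,31)  cross = 13.5·31 − 6.5·37.5 = 174.7500; (r_i+r_j)·cross = 20·174.7500 = 3495.0000
edge 5: (6.5,31)→(3,8)  cross = 6.5·8 − 3·31 = -41.0000; (r_i+r_j)·cross = 9.5·-41.0000 = -389.5000
Σcross = 650.5000 → A = |Σcross|/2 = 325.2500 mm²
Σ(r_i+r_j)·cross = 20505.5000 → first moment M = |Σ|/6 = 3417.5833
R_c = M/A = 3417.5833/325.2500 = 10.5076 mm
θ = 245° = 4.276057 rad
V = θ·R_c·A = 4.276057·10.5076·325.2500 = 14613.780 mm³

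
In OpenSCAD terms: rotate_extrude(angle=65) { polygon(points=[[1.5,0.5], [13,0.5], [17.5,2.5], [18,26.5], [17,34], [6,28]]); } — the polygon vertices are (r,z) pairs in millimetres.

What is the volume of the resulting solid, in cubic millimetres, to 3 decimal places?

Profile (r,z), 6 vertices: (1.5,0.5) (13,0.5) (17.5,2.5) (18,26.5) (17,34) (6,28)
edge 0: (1.5,0.5)→(13,0.5)  cross = 1.5·0.5 − 13·0.5 = -5.7500; (r_i+r_j)·cross = 14.5·-5.7500 = -83.3750
edge 1: (13,0.5)→(17.5,2.5)  cross = 13·2.5 − 17.5·0.5 = 23.7500; (r_i+r_j)·cross = 30.5·23.7500 = 724.3750
edge 2: (17.5,2.5)→(18,26.5)  cross = 17.5·26.5 − 18·2.5 = 418.7500; (r_i+r_j)·cross = 35.5·418.7500 = 14865.6250
edge 3: (18,26.5)→(17,34)  cross = 18·34 − 17·26.5 = 161.5000; (r_i+r_j)·cross = 35·161.5000 = 5652.5000
edge 4: (17,34)→(6,28)  cross = 17·28 − 6·34 = 272.0000; (r_i+r_j)·cross = 23·272.0000 = 6256.0000
edge 5: (6,28)→(1.5,0.5)  cross = 6·0.5 − 1.5·28 = -39.0000; (r_i+r_j)·cross = 7.5·-39.0000 = -292.5000
Σcross = 831.2500 → A = |Σcross|/2 = 415.6250 mm²
Σ(r_i+r_j)·cross = 27122.6250 → first moment M = |Σ|/6 = 4520.4375
R_c = M/A = 4520.4375/415.6250 = 10.8762 mm
θ = 65° = 1.134464 rad
V = θ·R_c·A = 1.134464·10.8762·415.6250 = 5128.274 mm³

Volume = 5128.274 mm³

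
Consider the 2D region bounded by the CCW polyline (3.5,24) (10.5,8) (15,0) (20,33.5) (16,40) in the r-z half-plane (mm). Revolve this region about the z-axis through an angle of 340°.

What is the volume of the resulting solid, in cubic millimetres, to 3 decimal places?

Volume = 25371.822 mm³

Profile (r,z), 5 vertices: (3.5,24) (10.5,8) (15,0) (20,33.5) (16,40)
edge 0: (3.5,24)→(10.5,8)  cross = 3.5·8 − 10.5·24 = -224.0000; (r_i+r_j)·cross = 14·-224.0000 = -3136.0000
edge 1: (10.5,8)→(15,0)  cross = 10.5·0 − 15·8 = -120.0000; (r_i+r_j)·cross = 25.5·-120.0000 = -3060.0000
edge 2: (15,0)→(20,33.5)  cross = 15·33.5 − 20·0 = 502.5000; (r_i+r_j)·cross = 35·502.5000 = 17587.5000
edge 3: (20,33.5)→(16,40)  cross = 20·40 − 16·33.5 = 264.0000; (r_i+r_j)·cross = 36·264.0000 = 9504.0000
edge 4: (16,40)→(3.5,24)  cross = 16·24 − 3.5·40 = 244.0000; (r_i+r_j)·cross = 19.5·244.0000 = 4758.0000
Σcross = 666.5000 → A = |Σcross|/2 = 333.2500 mm²
Σ(r_i+r_j)·cross = 25653.5000 → first moment M = |Σ|/6 = 4275.5833
R_c = M/A = 4275.5833/333.2500 = 12.8300 mm
θ = 340° = 5.934119 rad
V = θ·R_c·A = 5.934119·12.8300·333.2500 = 25371.822 mm³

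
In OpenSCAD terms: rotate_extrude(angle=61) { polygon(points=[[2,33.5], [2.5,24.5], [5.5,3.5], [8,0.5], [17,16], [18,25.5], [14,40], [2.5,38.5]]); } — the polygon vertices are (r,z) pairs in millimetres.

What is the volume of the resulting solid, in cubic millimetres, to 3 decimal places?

Volume = 4518.489 mm³

Profile (r,z), 8 vertices: (2,33.5) (2.5,24.5) (5.5,3.5) (8,0.5) (17,16) (18,25.5) (14,40) (2.5,38.5)
edge 0: (2,33.5)→(2.5,24.5)  cross = 2·24.5 − 2.5·33.5 = -34.7500; (r_i+r_j)·cross = 4.5·-34.7500 = -156.3750
edge 1: (2.5,24.5)→(5.5,3.5)  cross = 2.5·3.5 − 5.5·24.5 = -126.0000; (r_i+r_j)·cross = 8·-126.0000 = -1008.0000
edge 2: (5.5,3.5)→(8,0.5)  cross = 5.5·0.5 − 8·3.5 = -25.2500; (r_i+r_j)·cross = 13.5·-25.2500 = -340.8750
edge 3: (8,0.5)→(17,16)  cross = 8·16 − 17·0.5 = 119.5000; (r_i+r_j)·cross = 25·119.5000 = 2987.5000
edge 4: (17,16)→(18,25.5)  cross = 17·25.5 − 18·16 = 145.5000; (r_i+r_j)·cross = 35·145.5000 = 5092.5000
edge 5: (18,25.5)→(14,40)  cross = 18·40 − 14·25.5 = 363.0000; (r_i+r_j)·cross = 32·363.0000 = 11616.0000
edge 6: (14,40)→(2.5,38.5)  cross = 14·38.5 − 2.5·40 = 439.0000; (r_i+r_j)·cross = 16.5·439.0000 = 7243.5000
edge 7: (2.5,38.5)→(2,33.5)  cross = 2.5·33.5 − 2·38.5 = 6.7500; (r_i+r_j)·cross = 4.5·6.7500 = 30.3750
Σcross = 887.7500 → A = |Σcross|/2 = 443.8750 mm²
Σ(r_i+r_j)·cross = 25464.6250 → first moment M = |Σ|/6 = 4244.1042
R_c = M/A = 4244.1042/443.8750 = 9.5615 mm
θ = 61° = 1.064651 rad
V = θ·R_c·A = 1.064651·9.5615·443.8750 = 4518.489 mm³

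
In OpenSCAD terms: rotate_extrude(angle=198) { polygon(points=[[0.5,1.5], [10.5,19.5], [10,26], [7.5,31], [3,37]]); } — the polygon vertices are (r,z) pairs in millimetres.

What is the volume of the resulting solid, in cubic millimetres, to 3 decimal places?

Volume = 3129.615 mm³

Profile (r,z), 5 vertices: (0.5,1.5) (10.5,19.5) (10,26) (7.5,31) (3,37)
edge 0: (0.5,1.5)→(10.5,19.5)  cross = 0.5·19.5 − 10.5·1.5 = -6.0000; (r_i+r_j)·cross = 11·-6.0000 = -66.0000
edge 1: (10.5,19.5)→(10,26)  cross = 10.5·26 − 10·19.5 = 78.0000; (r_i+r_j)·cross = 20.5·78.0000 = 1599.0000
edge 2: (10,26)→(7.5,31)  cross = 10·31 − 7.5·26 = 115.0000; (r_i+r_j)·cross = 17.5·115.0000 = 2012.5000
edge 3: (7.5,31)→(3,37)  cross = 7.5·37 − 3·31 = 184.5000; (r_i+r_j)·cross = 10.5·184.5000 = 1937.2500
edge 4: (3,37)→(0.5,1.5)  cross = 3·1.5 − 0.5·37 = -14.0000; (r_i+r_j)·cross = 3.5·-14.0000 = -49.0000
Σcross = 357.5000 → A = |Σcross|/2 = 178.7500 mm²
Σ(r_i+r_j)·cross = 5433.7500 → first moment M = |Σ|/6 = 905.6250
R_c = M/A = 905.6250/178.7500 = 5.0664 mm
θ = 198° = 3.455752 rad
V = θ·R_c·A = 3.455752·5.0664·178.7500 = 3129.615 mm³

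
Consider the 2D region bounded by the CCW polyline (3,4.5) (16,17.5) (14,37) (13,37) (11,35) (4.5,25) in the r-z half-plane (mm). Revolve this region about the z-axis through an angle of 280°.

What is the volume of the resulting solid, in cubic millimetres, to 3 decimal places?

Profile (r,z), 6 vertices: (3,4.5) (16,17.5) (14,37) (13,37) (11,35) (4.5,25)
edge 0: (3,4.5)→(16,17.5)  cross = 3·17.5 − 16·4.5 = -19.5000; (r_i+r_j)·cross = 19·-19.5000 = -370.5000
edge 1: (16,17.5)→(14,37)  cross = 16·37 − 14·17.5 = 347.0000; (r_i+r_j)·cross = 30·347.0000 = 10410.0000
edge 2: (14,37)→(13,37)  cross = 14·37 − 13·37 = 37.0000; (r_i+r_j)·cross = 27·37.0000 = 999.0000
edge 3: (13,37)→(11,35)  cross = 13·35 − 11·37 = 48.0000; (r_i+r_j)·cross = 24·48.0000 = 1152.0000
edge 4: (11,35)→(4.5,25)  cross = 11·25 − 4.5·35 = 117.5000; (r_i+r_j)·cross = 15.5·117.5000 = 1821.2500
edge 5: (4.5,25)→(3,4.5)  cross = 4.5·4.5 − 3·25 = -54.7500; (r_i+r_j)·cross = 7.5·-54.7500 = -410.6250
Σcross = 475.2500 → A = |Σcross|/2 = 237.6250 mm²
Σ(r_i+r_j)·cross = 13601.1250 → first moment M = |Σ|/6 = 2266.8542
R_c = M/A = 2266.8542/237.6250 = 9.5396 mm
θ = 280° = 4.886922 rad
V = θ·R_c·A = 4.886922·9.5396·237.6250 = 11077.939 mm³

Volume = 11077.939 mm³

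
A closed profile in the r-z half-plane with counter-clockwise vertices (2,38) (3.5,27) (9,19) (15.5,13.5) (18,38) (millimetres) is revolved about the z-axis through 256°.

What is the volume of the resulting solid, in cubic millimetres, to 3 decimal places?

Volume = 12563.950 mm³

Profile (r,z), 5 vertices: (2,38) (3.5,27) (9,19) (15.5,13.5) (18,38)
edge 0: (2,38)→(3.5,27)  cross = 2·27 − 3.5·38 = -79.0000; (r_i+r_j)·cross = 5.5·-79.0000 = -434.5000
edge 1: (3.5,27)→(9,19)  cross = 3.5·19 − 9·27 = -176.5000; (r_i+r_j)·cross = 12.5·-176.5000 = -2206.2500
edge 2: (9,19)→(15.5,13.5)  cross = 9·13.5 − 15.5·19 = -173.0000; (r_i+r_j)·cross = 24.5·-173.0000 = -4238.5000
edge 3: (15.5,13.5)→(18,38)  cross = 15.5·38 − 18·13.5 = 346.0000; (r_i+r_j)·cross = 33.5·346.0000 = 11591.0000
edge 4: (18,38)→(2,38)  cross = 18·38 − 2·38 = 608.0000; (r_i+r_j)·cross = 20·608.0000 = 12160.0000
Σcross = 525.5000 → A = |Σcross|/2 = 262.7500 mm²
Σ(r_i+r_j)·cross = 16871.7500 → first moment M = |Σ|/6 = 2811.9583
R_c = M/A = 2811.9583/262.7500 = 10.7020 mm
θ = 256° = 4.468043 rad
V = θ·R_c·A = 4.468043·10.7020·262.7500 = 12563.950 mm³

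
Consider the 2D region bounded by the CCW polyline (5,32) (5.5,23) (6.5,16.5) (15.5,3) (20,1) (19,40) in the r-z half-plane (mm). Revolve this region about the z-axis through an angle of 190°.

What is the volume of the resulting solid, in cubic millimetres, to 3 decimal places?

Volume = 17756.885 mm³

Profile (r,z), 6 vertices: (5,32) (5.5,23) (6.5,16.5) (15.5,3) (20,1) (19,40)
edge 0: (5,32)→(5.5,23)  cross = 5·23 − 5.5·32 = -61.0000; (r_i+r_j)·cross = 10.5·-61.0000 = -640.5000
edge 1: (5.5,23)→(6.5,16.5)  cross = 5.5·16.5 − 6.5·23 = -58.7500; (r_i+r_j)·cross = 12·-58.7500 = -705.0000
edge 2: (6.5,16.5)→(15.5,3)  cross = 6.5·3 − 15.5·16.5 = -236.2500; (r_i+r_j)·cross = 22·-236.2500 = -5197.5000
edge 3: (15.5,3)→(20,1)  cross = 15.5·1 − 20·3 = -44.5000; (r_i+r_j)·cross = 35.5·-44.5000 = -1579.7500
edge 4: (20,1)→(19,40)  cross = 20·40 − 19·1 = 781.0000; (r_i+r_j)·cross = 39·781.0000 = 30459.0000
edge 5: (19,40)→(5,32)  cross = 19·32 − 5·40 = 408.0000; (r_i+r_j)·cross = 24·408.0000 = 9792.0000
Σcross = 788.5000 → A = |Σcross|/2 = 394.2500 mm²
Σ(r_i+r_j)·cross = 32128.2500 → first moment M = |Σ|/6 = 5354.7083
R_c = M/A = 5354.7083/394.2500 = 13.5820 mm
θ = 190° = 3.316126 rad
V = θ·R_c·A = 3.316126·13.5820·394.2500 = 17756.885 mm³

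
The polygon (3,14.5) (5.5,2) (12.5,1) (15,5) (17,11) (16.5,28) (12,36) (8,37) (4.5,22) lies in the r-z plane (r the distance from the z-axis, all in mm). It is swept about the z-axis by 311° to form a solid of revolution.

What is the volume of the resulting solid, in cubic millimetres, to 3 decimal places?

Profile (r,z), 9 vertices: (3,14.5) (5.5,2) (12.5,1) (15,5) (17,11) (16.5,28) (12,36) (8,37) (4.5,22)
edge 0: (3,14.5)→(5.5,2)  cross = 3·2 − 5.5·14.5 = -73.7500; (r_i+r_j)·cross = 8.5·-73.7500 = -626.8750
edge 1: (5.5,2)→(12.5,1)  cross = 5.5·1 − 12.5·2 = -19.5000; (r_i+r_j)·cross = 18·-19.5000 = -351.0000
edge 2: (12.5,1)→(15,5)  cross = 12.5·5 − 15·1 = 47.5000; (r_i+r_j)·cross = 27.5·47.5000 = 1306.2500
edge 3: (15,5)→(17,11)  cross = 15·11 − 17·5 = 80.0000; (r_i+r_j)·cross = 32·80.0000 = 2560.0000
edge 4: (17,11)→(16.5,28)  cross = 17·28 − 16.5·11 = 294.5000; (r_i+r_j)·cross = 33.5·294.5000 = 9865.7500
edge 5: (16.5,28)→(12,36)  cross = 16.5·36 − 12·28 = 258.0000; (r_i+r_j)·cross = 28.5·258.0000 = 7353.0000
edge 6: (12,36)→(8,37)  cross = 12·37 − 8·36 = 156.0000; (r_i+r_j)·cross = 20·156.0000 = 3120.0000
edge 7: (8,37)→(4.5,22)  cross = 8·22 − 4.5·37 = 9.5000; (r_i+r_j)·cross = 12.5·9.5000 = 118.7500
edge 8: (4.5,22)→(3,14.5)  cross = 4.5·14.5 − 3·22 = -0.7500; (r_i+r_j)·cross = 7.5·-0.7500 = -5.6250
Σcross = 751.5000 → A = |Σcross|/2 = 375.7500 mm²
Σ(r_i+r_j)·cross = 23340.2500 → first moment M = |Σ|/6 = 3890.0417
R_c = M/A = 3890.0417/375.7500 = 10.3527 mm
θ = 311° = 5.427974 rad
V = θ·R_c·A = 5.427974·10.3527·375.7500 = 21115.045 mm³

Volume = 21115.045 mm³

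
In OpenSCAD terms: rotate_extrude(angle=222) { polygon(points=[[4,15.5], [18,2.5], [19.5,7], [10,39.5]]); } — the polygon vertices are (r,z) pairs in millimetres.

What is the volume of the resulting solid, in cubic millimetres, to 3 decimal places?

Profile (r,z), 4 vertices: (4,15.5) (18,2.5) (19.5,7) (10,39.5)
edge 0: (4,15.5)→(18,2.5)  cross = 4·2.5 − 18·15.5 = -269.0000; (r_i+r_j)·cross = 22·-269.0000 = -5918.0000
edge 1: (18,2.5)→(19.5,7)  cross = 18·7 − 19.5·2.5 = 77.2500; (r_i+r_j)·cross = 37.5·77.2500 = 2896.8750
edge 2: (19.5,7)→(10,39.5)  cross = 19.5·39.5 − 10·7 = 700.2500; (r_i+r_j)·cross = 29.5·700.2500 = 20657.3750
edge 3: (10,39.5)→(4,15.5)  cross = 10·15.5 − 4·39.5 = -3.0000; (r_i+r_j)·cross = 14·-3.0000 = -42.0000
Σcross = 505.5000 → A = |Σcross|/2 = 252.7500 mm²
Σ(r_i+r_j)·cross = 17594.2500 → first moment M = |Σ|/6 = 2932.3750
R_c = M/A = 2932.3750/252.7500 = 11.6019 mm
θ = 222° = 3.874631 rad
V = θ·R_c·A = 3.874631·11.6019·252.7500 = 11361.871 mm³

Volume = 11361.871 mm³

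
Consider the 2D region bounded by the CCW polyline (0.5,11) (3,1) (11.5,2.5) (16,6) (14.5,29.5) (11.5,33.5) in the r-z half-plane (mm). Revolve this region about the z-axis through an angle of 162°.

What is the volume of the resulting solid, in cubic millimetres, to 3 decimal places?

Profile (r,z), 6 vertices: (0.5,11) (3,1) (11.5,2.5) (16,6) (14.5,29.5) (11.5,33.5)
edge 0: (0.5,11)→(3,1)  cross = 0.5·1 − 3·11 = -32.5000; (r_i+r_j)·cross = 3.5·-32.5000 = -113.7500
edge 1: (3,1)→(11.5,2.5)  cross = 3·2.5 − 11.5·1 = -4.0000; (r_i+r_j)·cross = 14.5·-4.0000 = -58.0000
edge 2: (11.5,2.5)→(16,6)  cross = 11.5·6 − 16·2.5 = 29.0000; (r_i+r_j)·cross = 27.5·29.0000 = 797.5000
edge 3: (16,6)→(14.5,29.5)  cross = 16·29.5 − 14.5·6 = 385.0000; (r_i+r_j)·cross = 30.5·385.0000 = 11742.5000
edge 4: (14.5,29.5)→(11.5,33.5)  cross = 14.5·33.5 − 11.5·29.5 = 146.5000; (r_i+r_j)·cross = 26·146.5000 = 3809.0000
edge 5: (11.5,33.5)→(0.5,11)  cross = 11.5·11 − 0.5·33.5 = 109.7500; (r_i+r_j)·cross = 12·109.7500 = 1317.0000
Σcross = 633.7500 → A = |Σcross|/2 = 316.8750 mm²
Σ(r_i+r_j)·cross = 17494.2500 → first moment M = |Σ|/6 = 2915.7083
R_c = M/A = 2915.7083/316.8750 = 9.2014 mm
θ = 162° = 2.827433 rad
V = θ·R_c·A = 2.827433·9.2014·316.8750 = 8243.971 mm³

Volume = 8243.971 mm³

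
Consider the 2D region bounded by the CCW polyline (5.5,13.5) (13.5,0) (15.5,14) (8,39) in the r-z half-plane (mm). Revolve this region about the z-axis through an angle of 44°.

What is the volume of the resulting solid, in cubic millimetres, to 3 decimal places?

Profile (r,z), 4 vertices: (5.5,13.5) (13.5,0) (15.5,14) (8,39)
edge 0: (5.5,13.5)→(13.5,0)  cross = 5.5·0 − 13.5·13.5 = -182.2500; (r_i+r_j)·cross = 19·-182.2500 = -3462.7500
edge 1: (13.5,0)→(15.5,14)  cross = 13.5·14 − 15.5·0 = 189.0000; (r_i+r_j)·cross = 29·189.0000 = 5481.0000
edge 2: (15.5,14)→(8,39)  cross = 15.5·39 − 8·14 = 492.5000; (r_i+r_j)·cross = 23.5·492.5000 = 11573.7500
edge 3: (8,39)→(5.5,13.5)  cross = 8·13.5 − 5.5·39 = -106.5000; (r_i+r_j)·cross = 13.5·-106.5000 = -1437.7500
Σcross = 392.7500 → A = |Σcross|/2 = 196.3750 mm²
Σ(r_i+r_j)·cross = 12154.2500 → first moment M = |Σ|/6 = 2025.7083
R_c = M/A = 2025.7083/196.3750 = 10.3155 mm
θ = 44° = 0.767945 rad
V = θ·R_c·A = 0.767945·10.3155·196.3750 = 1555.632 mm³

Volume = 1555.632 mm³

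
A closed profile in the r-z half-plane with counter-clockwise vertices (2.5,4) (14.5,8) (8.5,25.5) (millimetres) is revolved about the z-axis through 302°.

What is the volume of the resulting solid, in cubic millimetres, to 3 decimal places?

Volume = 5241.904 mm³

Profile (r,z), 3 vertices: (2.5,4) (14.5,8) (8.5,25.5)
edge 0: (2.5,4)→(14.5,8)  cross = 2.5·8 − 14.5·4 = -38.0000; (r_i+r_j)·cross = 17·-38.0000 = -646.0000
edge 1: (14.5,8)→(8.5,25.5)  cross = 14.5·25.5 − 8.5·8 = 301.7500; (r_i+r_j)·cross = 23·301.7500 = 6940.2500
edge 2: (8.5,25.5)→(2.5,4)  cross = 8.5·4 − 2.5·25.5 = -29.7500; (r_i+r_j)·cross = 11·-29.7500 = -327.2500
Σcross = 234.0000 → A = |Σcross|/2 = 117.0000 mm²
Σ(r_i+r_j)·cross = 5967.0000 → first moment M = |Σ|/6 = 994.5000
R_c = M/A = 994.5000/117.0000 = 8.5000 mm
θ = 302° = 5.270894 rad
V = θ·R_c·A = 5.270894·8.5000·117.0000 = 5241.904 mm³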